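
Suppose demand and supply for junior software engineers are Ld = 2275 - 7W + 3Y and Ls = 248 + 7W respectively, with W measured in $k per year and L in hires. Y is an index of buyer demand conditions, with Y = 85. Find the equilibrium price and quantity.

With Y = 85, demand is Ld = 2530 - 7W.
At equilibrium Ld = Ls, so 2530 - 7W = 248 + 7W; collecting terms, 2282 = 14W and W* = 163.
Then L* = 2530 - 7(163) = 1389.

W* = 163, L* = 1389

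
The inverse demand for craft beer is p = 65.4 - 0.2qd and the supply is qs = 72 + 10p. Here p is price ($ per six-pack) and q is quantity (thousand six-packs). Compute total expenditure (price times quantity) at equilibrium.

Rewriting in direct form: qd = 327 - 5p.
At equilibrium qd = qs, so 327 - 5p = 72 + 10p; collecting terms, 255 = 15p and p* = 17.
Plugging p* into demand: q* = 327 - 5(17) = 242.
Total expenditure = p* × q* = 17 × 242 = 4114.

Total expenditure = 4114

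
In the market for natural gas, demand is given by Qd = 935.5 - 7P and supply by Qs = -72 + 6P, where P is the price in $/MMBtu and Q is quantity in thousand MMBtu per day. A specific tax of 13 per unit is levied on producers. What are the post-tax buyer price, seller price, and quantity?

P_b = 83.5, P_s = 70.5, Q = 351

With a tax of 13 on producers, they supply based on the net price P_s = P_b - 13, so Qs = -150 + 6P_b.
Equate demand and the shifted supply: 935.5 - 7P_b = -150 + 6P_b, giving 13P_b = 1085.5, so P_b = 83.5.
Then P_s = 83.5 - 13 = 70.5 and Q = 935.5 - 7(83.5) = 351.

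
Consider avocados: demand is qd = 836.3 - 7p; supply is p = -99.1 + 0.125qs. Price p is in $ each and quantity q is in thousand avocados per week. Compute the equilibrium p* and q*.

Inverting to quantity form: qs = 792.8 + 8p.
At equilibrium qd = qs, so 836.3 - 7p = 792.8 + 8p; collecting terms, 43.5 = 15p and p* = 2.9.
From the demand curve, q* = 836.3 - 7(2.9) = 816.

p* = 2.9, q* = 816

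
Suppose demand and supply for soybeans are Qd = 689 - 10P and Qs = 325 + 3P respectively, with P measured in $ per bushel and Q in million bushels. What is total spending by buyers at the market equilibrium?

Total spending by buyers = 11452

The market clears where 689 - 10P = 325 + 3P. Rearranging, 13P = 364, hence P* = 28.
Substitute back: Q* = 689 - 10(28) = 409.
Total spending by buyers = P* × Q* = 28 × 409 = 11452.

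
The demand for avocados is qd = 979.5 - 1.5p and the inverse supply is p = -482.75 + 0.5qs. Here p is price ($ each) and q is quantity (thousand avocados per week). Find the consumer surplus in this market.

Rewriting in direct form: qs = 965.5 + 2p.
Equating demand and supply, 979.5 - 1.5p = 965.5 + 2p gives 3.5p = 14, so p* = 4.
Then q* = 979.5 - 1.5(4) = 973.5.
Demand choke price (qd = 0): p = 979.5/1.5 = 653. Consumer surplus = ½ × (653 - 4) × 973.5 = 315900.75.

Consumer surplus = 315900.75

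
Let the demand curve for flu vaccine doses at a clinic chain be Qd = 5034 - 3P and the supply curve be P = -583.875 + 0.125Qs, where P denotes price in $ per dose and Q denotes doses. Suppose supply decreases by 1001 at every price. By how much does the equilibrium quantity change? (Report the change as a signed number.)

ΔQ = -273

Inverting to quantity form: Qs = 4671 + 8P.
Equating demand and supply, 5034 - 3P = 4671 + 8P gives 11P = 363, so P* = 33.
Substitute back: Q* = 5034 - 3(33) = 4935.
After the shift, supply is Qs = 3670 + 8P.
The new intersection has 1364 = 11P, i.e. P = 124, Q = 4662.
ΔQ = 4662 - 4935 = -273.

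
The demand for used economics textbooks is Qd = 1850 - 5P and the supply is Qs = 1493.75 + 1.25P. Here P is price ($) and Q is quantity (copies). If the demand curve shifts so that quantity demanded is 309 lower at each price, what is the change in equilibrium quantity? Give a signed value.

ΔQ = -61.8

At equilibrium Qd = Qs, so 1850 - 5P = 1493.75 + 1.25P; collecting terms, 356.25 = 6.25P and P* = 57.
Then Q* = 1850 - 5(57) = 1565.
After the shift, demand is Qd = 1541 - 5P.
Re-solving, 6.25P = 47.25 gives P = 7.56 and Q = 1503.2.
ΔQ = 1503.2 - 1565 = -61.8.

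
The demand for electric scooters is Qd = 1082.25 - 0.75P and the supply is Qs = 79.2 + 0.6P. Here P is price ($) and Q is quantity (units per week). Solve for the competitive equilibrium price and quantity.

P* = 743, Q* = 525

At equilibrium Qd = Qs, so 1082.25 - 0.75P = 79.2 + 0.6P; collecting terms, 1003.05 = 1.35P and P* = 743.
Plugging P* into demand: Q* = 1082.25 - 0.75(743) = 525.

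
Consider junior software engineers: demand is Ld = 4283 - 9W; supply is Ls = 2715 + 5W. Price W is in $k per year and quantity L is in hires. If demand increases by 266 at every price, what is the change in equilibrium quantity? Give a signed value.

At equilibrium Ld = Ls, so 4283 - 9W = 2715 + 5W; collecting terms, 1568 = 14W and W* = 112.
Plugging W* into demand: L* = 4283 - 9(112) = 3275.
After the shift, demand is Ld = 4549 - 9W.
New equilibrium: 1834 = 14W, so W = 131 and L = 3370.
ΔL = 3370 - 3275 = 95.

ΔL = 95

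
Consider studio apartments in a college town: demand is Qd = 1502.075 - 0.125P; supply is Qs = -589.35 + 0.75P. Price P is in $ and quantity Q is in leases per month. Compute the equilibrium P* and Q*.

Equating demand and supply, 1502.075 - 0.125P = -589.35 + 0.75P gives 0.875P = 2091.425, so P* = 2390.2.
Then Q* = 1502.075 - 0.125(2390.2) = 1203.3.

P* = 2390.2, Q* = 1203.3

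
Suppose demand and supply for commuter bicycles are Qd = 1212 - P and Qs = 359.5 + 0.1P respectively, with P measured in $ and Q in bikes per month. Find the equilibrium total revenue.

Total revenue = 338675

The market clears where 1212 - P = 359.5 + 0.1P. Rearranging, 1.1P = 852.5, hence P* = 775.
From the demand curve, Q* = 1212 - 775 = 437.
Total revenue = P* × Q* = 775 × 437 = 338675.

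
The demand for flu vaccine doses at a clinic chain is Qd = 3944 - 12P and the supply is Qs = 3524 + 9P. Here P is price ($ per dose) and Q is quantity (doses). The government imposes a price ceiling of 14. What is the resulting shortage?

At P = 14: Qd = 3776 and Qs = 3650.
Shortage = Qd - Qs = 3776 - 3650 = 126.

Shortage = 126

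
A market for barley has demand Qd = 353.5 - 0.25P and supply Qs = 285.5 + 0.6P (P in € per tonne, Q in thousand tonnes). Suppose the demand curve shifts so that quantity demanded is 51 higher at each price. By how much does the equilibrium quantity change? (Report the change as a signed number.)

The market clears where 353.5 - 0.25P = 285.5 + 0.6P. Rearranging, 0.85P = 68, hence P* = 80.
Plugging P* into demand: Q* = 353.5 - 0.25(80) = 333.5.
After the shift, demand is Qd = 404.5 - 0.25P.
Re-solving, 0.85P = 119 gives P = 140 and Q = 369.5.
ΔQ = 369.5 - 333.5 = 36.

ΔQ = 36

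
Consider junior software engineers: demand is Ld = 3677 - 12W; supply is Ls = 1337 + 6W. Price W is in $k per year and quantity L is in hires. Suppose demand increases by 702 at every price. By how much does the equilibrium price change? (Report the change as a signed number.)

ΔW = 39

Set Ld = Ls: 3677 - 12W = 1337 + 6W, so 2340 = 18W and W* = 130.
Then L* = 3677 - 12(130) = 2117.
After the shift, demand is Ld = 4379 - 12W.
Re-solving, 18W = 3042 gives W = 169 and L = 2351.
ΔW = 169 - 130 = 39.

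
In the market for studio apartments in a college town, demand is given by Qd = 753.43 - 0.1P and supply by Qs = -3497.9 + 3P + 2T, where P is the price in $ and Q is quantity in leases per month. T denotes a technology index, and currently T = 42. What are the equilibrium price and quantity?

With T = 42, supply is Qs = -3413.9 + 3P.
The market clears where 753.43 - 0.1P = -3413.9 + 3P. Rearranging, 3.1P = 4167.33, hence P* = 1344.3.
Then Q* = 753.43 - 0.1(1344.3) = 619.

P* = 1344.3, Q* = 619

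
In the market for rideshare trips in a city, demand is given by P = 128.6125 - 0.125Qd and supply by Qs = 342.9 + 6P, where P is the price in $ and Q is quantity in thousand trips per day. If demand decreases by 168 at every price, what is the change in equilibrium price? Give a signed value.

ΔP = -12

Inverting to quantity form: Qd = 1028.9 - 8P.
The market clears where 1028.9 - 8P = 342.9 + 6P. Rearranging, 14P = 686, hence P* = 49.
Plugging P* into demand: Q* = 1028.9 - 8(49) = 636.9.
After the shift, demand is Qd = 860.9 - 8P.
New equilibrium: 518 = 14P, so P = 37 and Q = 564.9.
ΔP = 37 - 49 = -12.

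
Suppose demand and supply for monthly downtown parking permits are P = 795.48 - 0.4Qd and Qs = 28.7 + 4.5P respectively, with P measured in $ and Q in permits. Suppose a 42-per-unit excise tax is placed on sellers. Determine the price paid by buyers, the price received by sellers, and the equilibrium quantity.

P_b = 307, P_s = 265, Q = 1221.2

Rewriting in direct form: Qd = 1988.7 - 2.5P.
With a tax of 42 on sellers, they supply based on the net price P_s = P_b - 42, so Qs = -160.3 + 4.5P_b.
Market clearing requires 1988.7 - 2.5P_b = -160.3 + 4.5P_b; hence 2149 = 7P_b and P_b = 307.
Then P_s = 307 - 42 = 265 and Q = 1988.7 - 2.5(307) = 1221.2.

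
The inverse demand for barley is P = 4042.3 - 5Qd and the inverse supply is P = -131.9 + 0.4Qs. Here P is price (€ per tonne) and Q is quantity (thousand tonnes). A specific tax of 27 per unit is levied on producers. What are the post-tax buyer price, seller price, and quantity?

P_b = 202.3, P_s = 175.3, Q = 768

In direct form, Qd = 808.46 - 0.2P and Qs = 329.75 + 2.5P.
With a tax of 27 on producers, they supply based on the net price P_s = P_b - 27, so Qs = 262.25 + 2.5P_b.
Equate demand and the shifted supply: 808.46 - 0.2P_b = 262.25 + 2.5P_b, giving 2.7P_b = 546.21, so P_b = 202.3.
Then P_s = 202.3 - 27 = 175.3 and Q = 808.46 - 0.2(202.3) = 768.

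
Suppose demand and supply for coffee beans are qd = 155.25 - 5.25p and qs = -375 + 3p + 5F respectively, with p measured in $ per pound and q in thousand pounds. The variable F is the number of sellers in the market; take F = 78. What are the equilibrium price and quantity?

p* = 17, q* = 66

With F = 78, supply is qs = 15 + 3p.
Set qd = qs: 155.25 - 5.25p = 15 + 3p, so 140.25 = 8.25p and p* = 17.
Substitute back: q* = 155.25 - 5.25(17) = 66.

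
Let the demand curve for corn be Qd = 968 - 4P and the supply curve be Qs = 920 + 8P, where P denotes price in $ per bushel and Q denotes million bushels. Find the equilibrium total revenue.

Total revenue = 3808

At equilibrium Qd = Qs, so 968 - 4P = 920 + 8P; collecting terms, 48 = 12P and P* = 4.
From the demand curve, Q* = 968 - 4(4) = 952.
Total revenue = P* × Q* = 4 × 952 = 3808.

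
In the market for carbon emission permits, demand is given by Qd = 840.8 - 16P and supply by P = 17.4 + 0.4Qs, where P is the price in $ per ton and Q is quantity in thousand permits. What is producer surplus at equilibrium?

Solving each curve for Q: Qs = -43.5 + 2.5P.
Set Qd = Qs: 840.8 - 16P = -43.5 + 2.5P, so 884.3 = 18.5P and P* = 47.8.
Substitute back: Q* = 840.8 - 16(47.8) = 76.
Supply choke price (Qs = 0): P = 17.4. Producer surplus = ½ × (47.8 - 17.4) × 76 = 1155.2.

Producer surplus = 1155.2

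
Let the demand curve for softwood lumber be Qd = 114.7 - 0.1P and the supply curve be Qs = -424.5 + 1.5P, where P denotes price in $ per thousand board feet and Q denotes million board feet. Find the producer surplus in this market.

Equating demand and supply, 114.7 - 0.1P = -424.5 + 1.5P gives 1.6P = 539.2, so P* = 337.
Then Q* = 114.7 - 0.1(337) = 81.
Supply choke price (Qs = 0): P = 283. Producer surplus = ½ × (337 - 283) × 81 = 2187.

Producer surplus = 2187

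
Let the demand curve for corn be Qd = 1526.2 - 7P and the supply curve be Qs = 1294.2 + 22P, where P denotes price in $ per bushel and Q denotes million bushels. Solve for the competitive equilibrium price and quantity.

Equating demand and supply, 1526.2 - 7P = 1294.2 + 22P gives 29P = 232, so P* = 8.
From the demand curve, Q* = 1526.2 - 7(8) = 1470.2.

P* = 8, Q* = 1470.2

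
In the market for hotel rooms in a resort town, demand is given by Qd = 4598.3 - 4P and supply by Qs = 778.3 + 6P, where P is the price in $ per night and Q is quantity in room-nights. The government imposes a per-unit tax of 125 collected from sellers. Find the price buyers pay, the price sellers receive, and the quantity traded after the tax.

The tax drives a wedge P_b - P_s = 125. Substituting P_s = P_b - 125 into supply: Qs = 28.3 + 6P_b.
Equate demand and the shifted supply: 4598.3 - 4P_b = 28.3 + 6P_b, giving 10P_b = 4570, so P_b = 457.
Then P_s = 457 - 125 = 332 and Q = 4598.3 - 4(457) = 2770.3.

P_b = 457, P_s = 332, Q = 2770.3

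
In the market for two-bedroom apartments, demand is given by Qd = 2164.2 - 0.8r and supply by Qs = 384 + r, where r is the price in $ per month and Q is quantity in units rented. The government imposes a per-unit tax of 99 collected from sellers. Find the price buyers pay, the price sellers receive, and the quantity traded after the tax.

The tax drives a wedge r_b - r_s = 99. Substituting r_s = r_b - 99 into supply: Qs = 285 + r_b.
Set Qd = Qs: 2164.2 - 0.8r_b = 285 + r_b, so 1879.2 = 1.8r_b and r_b = 1044.
Then r_s = 1044 - 99 = 945 and Q = 2164.2 - 0.8(1044) = 1329.

r_b = 1044, r_s = 945, Q = 1329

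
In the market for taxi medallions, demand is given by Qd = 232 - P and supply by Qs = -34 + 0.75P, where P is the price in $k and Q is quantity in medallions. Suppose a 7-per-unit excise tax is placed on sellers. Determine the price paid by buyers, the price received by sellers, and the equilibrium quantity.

P_b = 155, P_s = 148, Q = 77

Sellers keep P_s = P_b - 7 per unit, so supply in terms of the buyer price is Qs = -39.25 + 0.75P_b.
Equate demand and the shifted supply: 232 - P_b = -39.25 + 0.75P_b, giving 1.75P_b = 271.25, so P_b = 155.
So P_s = 148 and the quantity traded is Q = 232 - 155 = 77.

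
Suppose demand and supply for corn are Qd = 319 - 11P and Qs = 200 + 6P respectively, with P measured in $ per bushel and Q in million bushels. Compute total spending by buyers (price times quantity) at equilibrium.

Total spending by buyers = 1694

Equating demand and supply, 319 - 11P = 200 + 6P gives 17P = 119, so P* = 7.
Substitute back: Q* = 319 - 11(7) = 242.
Total spending by buyers = P* × Q* = 7 × 242 = 1694.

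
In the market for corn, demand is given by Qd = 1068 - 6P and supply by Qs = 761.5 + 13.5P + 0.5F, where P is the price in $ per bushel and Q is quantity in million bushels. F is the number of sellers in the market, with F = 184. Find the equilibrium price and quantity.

P* = 11, Q* = 1002

With F = 184, supply is Qs = 853.5 + 13.5P.
At equilibrium Qd = Qs, so 1068 - 6P = 853.5 + 13.5P; collecting terms, 214.5 = 19.5P and P* = 11.
From the demand curve, Q* = 1068 - 6(11) = 1002.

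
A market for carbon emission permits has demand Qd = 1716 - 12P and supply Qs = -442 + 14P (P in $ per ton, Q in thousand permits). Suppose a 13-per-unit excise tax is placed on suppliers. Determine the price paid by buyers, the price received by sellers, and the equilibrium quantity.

P_b = 90, P_s = 77, Q = 636

With a tax of 13 on suppliers, they supply based on the net price P_s = P_b - 13, so Qs = -624 + 14P_b.
Market clearing requires 1716 - 12P_b = -624 + 14P_b; hence 2340 = 26P_b and P_b = 90.
So P_s = 77 and the quantity traded is Q = 1716 - 12(90) = 636.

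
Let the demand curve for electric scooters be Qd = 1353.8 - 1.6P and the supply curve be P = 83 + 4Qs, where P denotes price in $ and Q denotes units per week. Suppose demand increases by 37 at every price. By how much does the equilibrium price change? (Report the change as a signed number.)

ΔP = 20

Inverting to quantity form: Qs = -20.75 + 0.25P.
At equilibrium Qd = Qs, so 1353.8 - 1.6P = -20.75 + 0.25P; collecting terms, 1374.55 = 1.85P and P* = 743.
From the demand curve, Q* = 1353.8 - 1.6(743) = 165.
After the shift, demand is Qd = 1390.8 - 1.6P.
The new intersection has 1411.55 = 1.85P, i.e. P = 763, Q = 170.
ΔP = 763 - 743 = 20.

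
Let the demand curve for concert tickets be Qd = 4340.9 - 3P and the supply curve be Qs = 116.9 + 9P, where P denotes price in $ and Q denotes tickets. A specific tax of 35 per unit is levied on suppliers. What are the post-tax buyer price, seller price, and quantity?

P_b = 378.25, P_s = 343.25, Q = 3206.15

The tax drives a wedge P_b - P_s = 35. Substituting P_s = P_b - 35 into supply: Qs = -198.1 + 9P_b.
Set Qd = Qs: 4340.9 - 3P_b = -198.1 + 9P_b, so 4539 = 12P_b and P_b = 378.25.
Then P_s = 378.25 - 35 = 343.25 and Q = 4340.9 - 3(378.25) = 3206.15.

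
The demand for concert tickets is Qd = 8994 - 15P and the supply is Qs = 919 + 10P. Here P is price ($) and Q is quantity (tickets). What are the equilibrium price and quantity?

Set Qd = Qs: 8994 - 15P = 919 + 10P, so 8075 = 25P and P* = 323.
Substitute back: Q* = 8994 - 15(323) = 4149.

P* = 323, Q* = 4149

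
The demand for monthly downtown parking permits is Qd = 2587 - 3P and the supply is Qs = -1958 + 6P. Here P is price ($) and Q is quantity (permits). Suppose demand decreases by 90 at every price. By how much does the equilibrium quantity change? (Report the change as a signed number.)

ΔQ = -60

Equating demand and supply, 2587 - 3P = -1958 + 6P gives 9P = 4545, so P* = 505.
From the demand curve, Q* = 2587 - 3(505) = 1072.
After the shift, demand is Qd = 2497 - 3P.
The new intersection has 4455 = 9P, i.e. P = 495, Q = 1012.
ΔQ = 1012 - 1072 = -60.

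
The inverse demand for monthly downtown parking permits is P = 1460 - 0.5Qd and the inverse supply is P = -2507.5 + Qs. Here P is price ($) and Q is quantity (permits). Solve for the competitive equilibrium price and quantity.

P* = 137.5, Q* = 2645

In direct form, Qd = 2920 - 2P and Qs = 2507.5 + P.
At equilibrium Qd = Qs, so 2920 - 2P = 2507.5 + P; collecting terms, 412.5 = 3P and P* = 137.5.
Then Q* = 2920 - 2(137.5) = 2645.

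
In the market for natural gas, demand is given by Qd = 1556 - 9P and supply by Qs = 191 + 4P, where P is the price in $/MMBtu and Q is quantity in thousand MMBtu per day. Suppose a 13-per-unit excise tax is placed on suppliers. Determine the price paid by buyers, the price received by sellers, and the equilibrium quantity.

With a tax of 13 on suppliers, they supply based on the net price P_s = P_b - 13, so Qs = 139 + 4P_b.
Set Qd = Qs: 1556 - 9P_b = 139 + 4P_b, so 1417 = 13P_b and P_b = 109.
Then P_s = 109 - 13 = 96 and Q = 1556 - 9(109) = 575.

P_b = 109, P_s = 96, Q = 575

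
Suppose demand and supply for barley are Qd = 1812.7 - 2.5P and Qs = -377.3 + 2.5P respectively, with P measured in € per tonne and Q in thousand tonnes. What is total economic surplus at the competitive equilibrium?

The market clears where 1812.7 - 2.5P = -377.3 + 2.5P. Rearranging, 5P = 2190, hence P* = 438.
From the demand curve, Q* = 1812.7 - 2.5(438) = 717.7.
Demand choke price = 725.08; supply choke price = 150.92. CS = ½(725.08 - 438)(717.7) = 103018.658; PS = ½(438 - 150.92)(717.7) = 103018.658. Total surplus = 206037.316.

Total surplus = 206037.316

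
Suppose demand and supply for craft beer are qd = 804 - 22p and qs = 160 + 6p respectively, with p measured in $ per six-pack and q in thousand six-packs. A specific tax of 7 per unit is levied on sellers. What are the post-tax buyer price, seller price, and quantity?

With a tax of 7 on sellers, they supply based on the net price p_s = p_b - 7, so qs = 118 + 6p_b.
Market clearing requires 804 - 22p_b = 118 + 6p_b; hence 686 = 28p_b and p_b = 24.5.
So p_s = 17.5 and the quantity traded is q = 804 - 22(24.5) = 265.

p_b = 24.5, p_s = 17.5, q = 265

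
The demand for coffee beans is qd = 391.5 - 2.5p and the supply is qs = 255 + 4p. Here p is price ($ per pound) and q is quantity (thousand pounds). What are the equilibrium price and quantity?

p* = 21, q* = 339

Equating demand and supply, 391.5 - 2.5p = 255 + 4p gives 6.5p = 136.5, so p* = 21.
Substitute back: q* = 391.5 - 2.5(21) = 339.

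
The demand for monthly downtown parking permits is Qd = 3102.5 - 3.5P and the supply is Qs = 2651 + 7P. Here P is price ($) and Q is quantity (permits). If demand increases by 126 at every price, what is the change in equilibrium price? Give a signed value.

At equilibrium Qd = Qs, so 3102.5 - 3.5P = 2651 + 7P; collecting terms, 451.5 = 10.5P and P* = 43.
Then Q* = 3102.5 - 3.5(43) = 2952.
After the shift, demand is Qd = 3228.5 - 3.5P.
Re-solving, 10.5P = 577.5 gives P = 55 and Q = 3036.
ΔP = 55 - 43 = 12.

ΔP = 12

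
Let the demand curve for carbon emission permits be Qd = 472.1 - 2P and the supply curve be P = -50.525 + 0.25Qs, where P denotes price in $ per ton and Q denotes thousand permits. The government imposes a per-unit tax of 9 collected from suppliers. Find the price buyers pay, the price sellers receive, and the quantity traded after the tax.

P_b = 51, P_s = 42, Q = 370.1

Solving each curve for Q: Qs = 202.1 + 4P.
With a tax of 9 on suppliers, they supply based on the net price P_s = P_b - 9, so Qs = 166.1 + 4P_b.
Market clearing requires 472.1 - 2P_b = 166.1 + 4P_b; hence 306 = 6P_b and P_b = 51.
Then P_s = 51 - 9 = 42 and Q = 472.1 - 2(51) = 370.1.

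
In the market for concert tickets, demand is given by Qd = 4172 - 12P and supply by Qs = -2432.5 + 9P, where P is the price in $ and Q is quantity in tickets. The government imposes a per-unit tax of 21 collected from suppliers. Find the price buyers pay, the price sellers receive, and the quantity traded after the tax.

P_b = 323.5, P_s = 302.5, Q = 290

The tax drives a wedge P_b - P_s = 21. Substituting P_s = P_b - 21 into supply: Qs = -2621.5 + 9P_b.
Market clearing requires 4172 - 12P_b = -2621.5 + 9P_b; hence 6793.5 = 21P_b and P_b = 323.5.
So P_s = 302.5 and the quantity traded is Q = 4172 - 12(323.5) = 290.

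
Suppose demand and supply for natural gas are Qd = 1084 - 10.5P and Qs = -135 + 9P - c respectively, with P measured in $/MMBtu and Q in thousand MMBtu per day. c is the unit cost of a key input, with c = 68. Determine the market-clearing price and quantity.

With c = 68, supply is Qs = -203 + 9P.
The market clears where 1084 - 10.5P = -203 + 9P. Rearranging, 19.5P = 1287, hence P* = 66.
Substitute back: Q* = 1084 - 10.5(66) = 391.

P* = 66, Q* = 391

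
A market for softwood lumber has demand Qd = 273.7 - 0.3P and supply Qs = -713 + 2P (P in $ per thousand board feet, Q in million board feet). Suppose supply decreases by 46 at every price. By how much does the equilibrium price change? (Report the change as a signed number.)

The market clears where 273.7 - 0.3P = -713 + 2P. Rearranging, 2.3P = 986.7, hence P* = 429.
Substitute back: Q* = 273.7 - 0.3(429) = 145.
After the shift, supply is Qs = -759 + 2P.
The new intersection has 1032.7 = 2.3P, i.e. P = 449, Q = 139.
ΔP = 449 - 429 = 20.

ΔP = 20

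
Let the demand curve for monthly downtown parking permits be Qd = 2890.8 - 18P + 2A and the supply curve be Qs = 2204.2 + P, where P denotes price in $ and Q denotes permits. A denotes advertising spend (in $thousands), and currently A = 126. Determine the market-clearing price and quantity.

With A = 126, demand is Qd = 3142.8 - 18P.
Equating demand and supply, 3142.8 - 18P = 2204.2 + P gives 19P = 938.6, so P* = 49.4.
Substitute back: Q* = 3142.8 - 18(49.4) = 2253.6.

P* = 49.4, Q* = 2253.6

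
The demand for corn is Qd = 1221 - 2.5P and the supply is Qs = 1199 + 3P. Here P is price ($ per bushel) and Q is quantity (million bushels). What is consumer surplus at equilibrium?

At equilibrium Qd = Qs, so 1221 - 2.5P = 1199 + 3P; collecting terms, 22 = 5.5P and P* = 4.
Plugging P* into demand: Q* = 1221 - 2.5(4) = 1211.
Demand choke price (Qd = 0): P = 1221/2.5 = 488.4. Consumer surplus = ½ × (488.4 - 4) × 1211 = 293304.2.

Consumer surplus = 293304.2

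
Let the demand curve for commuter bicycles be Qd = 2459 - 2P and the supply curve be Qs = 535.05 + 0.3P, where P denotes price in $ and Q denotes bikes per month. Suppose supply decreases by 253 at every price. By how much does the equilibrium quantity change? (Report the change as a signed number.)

ΔQ = -220

The market clears where 2459 - 2P = 535.05 + 0.3P. Rearranging, 2.3P = 1923.95, hence P* = 836.5.
From the demand curve, Q* = 2459 - 2(836.5) = 786.
After the shift, supply is Qs = 282.05 + 0.3P.
The new intersection has 2176.95 = 2.3P, i.e. P = 946.5, Q = 566.
ΔQ = 566 - 786 = -220.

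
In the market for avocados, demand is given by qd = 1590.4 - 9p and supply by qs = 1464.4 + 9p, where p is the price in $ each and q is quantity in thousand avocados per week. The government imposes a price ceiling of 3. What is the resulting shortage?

Shortage = 72

Evaluating both curves at the ceiling price 3 gives qd = 1563.4, qs = 1491.4.
Shortage = qd - qs = 1563.4 - 1491.4 = 72.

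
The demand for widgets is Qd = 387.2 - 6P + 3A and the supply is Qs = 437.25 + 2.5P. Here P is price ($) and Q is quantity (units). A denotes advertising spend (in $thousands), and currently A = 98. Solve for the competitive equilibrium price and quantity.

With A = 98, demand is Qd = 681.2 - 6P.
The market clears where 681.2 - 6P = 437.25 + 2.5P. Rearranging, 8.5P = 243.95, hence P* = 28.7.
From the demand curve, Q* = 681.2 - 6(28.7) = 509.

P* = 28.7, Q* = 509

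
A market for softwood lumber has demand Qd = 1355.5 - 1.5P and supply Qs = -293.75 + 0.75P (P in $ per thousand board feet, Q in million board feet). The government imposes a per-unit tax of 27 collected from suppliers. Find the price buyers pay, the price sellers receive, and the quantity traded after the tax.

P_b = 742, P_s = 715, Q = 242.5

Suppliers keep P_s = P_b - 27 per unit, so supply in terms of the buyer price is Qs = -314 + 0.75P_b.
Set Qd = Qs: 1355.5 - 1.5P_b = -314 + 0.75P_b, so 1669.5 = 2.25P_b and P_b = 742.
So P_s = 715 and the quantity traded is Q = 1355.5 - 1.5(742) = 242.5.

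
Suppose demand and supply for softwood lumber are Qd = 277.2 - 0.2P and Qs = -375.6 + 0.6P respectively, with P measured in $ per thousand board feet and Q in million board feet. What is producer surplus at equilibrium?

Producer surplus = 10830

The market clears where 277.2 - 0.2P = -375.6 + 0.6P. Rearranging, 0.8P = 652.8, hence P* = 816.
Substitute back: Q* = 277.2 - 0.2(816) = 114.
Supply choke price (Qs = 0): P = 626. Producer surplus = ½ × (816 - 626) × 114 = 10830.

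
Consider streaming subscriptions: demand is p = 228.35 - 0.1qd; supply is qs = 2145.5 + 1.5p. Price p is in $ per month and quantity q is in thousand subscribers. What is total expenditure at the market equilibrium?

Total expenditure = 25962

In direct form, qd = 2283.5 - 10p.
The market clears where 2283.5 - 10p = 2145.5 + 1.5p. Rearranging, 11.5p = 138, hence p* = 12.
Substitute back: q* = 2283.5 - 10(12) = 2163.5.
Total expenditure = p* × q* = 12 × 2163.5 = 25962.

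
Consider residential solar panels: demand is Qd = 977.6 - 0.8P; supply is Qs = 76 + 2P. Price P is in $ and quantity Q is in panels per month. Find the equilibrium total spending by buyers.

The market clears where 977.6 - 0.8P = 76 + 2P. Rearranging, 2.8P = 901.6, hence P* = 322.
Plugging P* into demand: Q* = 977.6 - 0.8(322) = 720.
Total spending by buyers = P* × Q* = 322 × 720 = 231840.

Total spending by buyers = 231840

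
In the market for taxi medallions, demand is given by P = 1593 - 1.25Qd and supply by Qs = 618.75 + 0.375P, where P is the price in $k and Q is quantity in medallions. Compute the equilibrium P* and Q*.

Solving each curve for Q: Qd = 1274.4 - 0.8P.
The market clears where 1274.4 - 0.8P = 618.75 + 0.375P. Rearranging, 1.175P = 655.65, hence P* = 558.
From the demand curve, Q* = 1274.4 - 0.8(558) = 828.

P* = 558, Q* = 828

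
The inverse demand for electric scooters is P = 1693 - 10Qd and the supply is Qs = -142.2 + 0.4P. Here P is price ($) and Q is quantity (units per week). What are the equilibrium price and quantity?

P* = 623, Q* = 107

Solving each curve for Q: Qd = 169.3 - 0.1P.
Set Qd = Qs: 169.3 - 0.1P = -142.2 + 0.4P, so 311.5 = 0.5P and P* = 623.
Then Q* = 169.3 - 0.1(623) = 107.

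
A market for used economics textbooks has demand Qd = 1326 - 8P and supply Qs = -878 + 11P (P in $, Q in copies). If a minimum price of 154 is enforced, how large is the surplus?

Surplus = 722

With P fixed at 154, quantity demanded is 94 and quantity supplied is 816.
Surplus = Qs - Qd = 816 - 94 = 722.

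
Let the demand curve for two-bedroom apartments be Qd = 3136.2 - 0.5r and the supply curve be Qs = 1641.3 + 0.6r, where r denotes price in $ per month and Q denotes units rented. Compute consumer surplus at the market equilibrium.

Consumer surplus = 6035374.89

The market clears where 3136.2 - 0.5r = 1641.3 + 0.6r. Rearranging, 1.1r = 1494.9, hence r* = 1359.
Substitute back: Q* = 3136.2 - 0.5(1359) = 2456.7.
Demand choke price (Qd = 0): r = 3136.2/0.5 = 6272.4. Consumer surplus = ½ × (6272.4 - 1359) × 2456.7 = 6035374.89.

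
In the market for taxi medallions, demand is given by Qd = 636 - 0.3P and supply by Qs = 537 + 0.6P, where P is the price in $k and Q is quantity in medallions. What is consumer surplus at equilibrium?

At equilibrium Qd = Qs, so 636 - 0.3P = 537 + 0.6P; collecting terms, 99 = 0.9P and P* = 110.
Substitute back: Q* = 636 - 0.3(110) = 603.
Demand choke price (Qd = 0): P = 636/0.3 = 2120. Consumer surplus = ½ × (2120 - 110) × 603 = 606015.

Consumer surplus = 606015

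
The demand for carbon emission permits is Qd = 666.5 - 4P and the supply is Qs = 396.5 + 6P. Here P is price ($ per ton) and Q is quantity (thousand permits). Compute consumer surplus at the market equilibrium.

Consumer surplus = 38990.28125

Equating demand and supply, 666.5 - 4P = 396.5 + 6P gives 10P = 270, so P* = 27.
Substitute back: Q* = 666.5 - 4(27) = 558.5.
Demand choke price (Qd = 0): P = 666.5/4 = 166.625. Consumer surplus = ½ × (166.625 - 27) × 558.5 = 38990.28125.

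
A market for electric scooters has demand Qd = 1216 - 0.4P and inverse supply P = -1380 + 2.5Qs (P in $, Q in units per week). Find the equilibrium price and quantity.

P* = 830, Q* = 884

In direct form, Qs = 552 + 0.4P.
The market clears where 1216 - 0.4P = 552 + 0.4P. Rearranging, 0.8P = 664, hence P* = 830.
Plugging P* into demand: Q* = 1216 - 0.4(830) = 884.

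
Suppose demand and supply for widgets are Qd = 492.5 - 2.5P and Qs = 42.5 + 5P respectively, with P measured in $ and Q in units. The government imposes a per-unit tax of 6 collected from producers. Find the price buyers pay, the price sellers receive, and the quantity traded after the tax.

The tax drives a wedge P_b - P_s = 6. Substituting P_s = P_b - 6 into supply: Qs = 12.5 + 5P_b.
Equate demand and the shifted supply: 492.5 - 2.5P_b = 12.5 + 5P_b, giving 7.5P_b = 480, so P_b = 64.
Then P_s = 64 - 6 = 58 and Q = 492.5 - 2.5(64) = 332.5.

P_b = 64, P_s = 58, Q = 332.5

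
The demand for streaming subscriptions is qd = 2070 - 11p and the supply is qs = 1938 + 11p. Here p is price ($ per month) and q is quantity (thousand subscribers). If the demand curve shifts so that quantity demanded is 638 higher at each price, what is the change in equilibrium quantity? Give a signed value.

Equating demand and supply, 2070 - 11p = 1938 + 11p gives 22p = 132, so p* = 6.
Plugging p* into demand: q* = 2070 - 11(6) = 2004.
After the shift, demand is qd = 2708 - 11p.
Re-solving, 22p = 770 gives p = 35 and q = 2323.
Δq = 2323 - 2004 = 319.

Δq = 319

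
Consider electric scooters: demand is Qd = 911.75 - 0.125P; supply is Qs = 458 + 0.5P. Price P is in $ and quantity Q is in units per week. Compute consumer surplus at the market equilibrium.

Equating demand and supply, 911.75 - 0.125P = 458 + 0.5P gives 0.625P = 453.75, so P* = 726.
Then Q* = 911.75 - 0.125(726) = 821.
Demand choke price (Qd = 0): P = 911.75/0.125 = 7294. Consumer surplus = ½ × (7294 - 726) × 821 = 2696164.

Consumer surplus = 2696164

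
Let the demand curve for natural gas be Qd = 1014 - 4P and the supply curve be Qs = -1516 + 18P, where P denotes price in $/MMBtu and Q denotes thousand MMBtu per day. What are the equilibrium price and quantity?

P* = 115, Q* = 554

At equilibrium Qd = Qs, so 1014 - 4P = -1516 + 18P; collecting terms, 2530 = 22P and P* = 115.
Plugging P* into demand: Q* = 1014 - 4(115) = 554.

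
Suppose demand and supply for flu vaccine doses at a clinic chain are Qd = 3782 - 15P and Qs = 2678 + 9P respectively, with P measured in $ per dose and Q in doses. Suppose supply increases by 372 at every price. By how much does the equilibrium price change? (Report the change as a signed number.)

ΔP = -15.5

Set Qd = Qs: 3782 - 15P = 2678 + 9P, so 1104 = 24P and P* = 46.
From the demand curve, Q* = 3782 - 15(46) = 3092.
After the shift, supply is Qs = 3050 + 9P.
The new intersection has 732 = 24P, i.e. P = 30.5, Q = 3324.5.
ΔP = 30.5 - 46 = -15.5.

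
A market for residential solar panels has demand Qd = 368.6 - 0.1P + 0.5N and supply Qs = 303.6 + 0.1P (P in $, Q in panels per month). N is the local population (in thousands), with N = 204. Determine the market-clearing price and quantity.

P* = 835, Q* = 387.1

With N = 204, demand is Qd = 470.6 - 0.1P.
Set Qd = Qs: 470.6 - 0.1P = 303.6 + 0.1P, so 167 = 0.2P and P* = 835.
Substitute back: Q* = 470.6 - 0.1(835) = 387.1.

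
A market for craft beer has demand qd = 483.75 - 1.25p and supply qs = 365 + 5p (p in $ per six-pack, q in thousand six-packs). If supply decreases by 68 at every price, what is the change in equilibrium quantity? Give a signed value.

Δq = -13.6

Equating demand and supply, 483.75 - 1.25p = 365 + 5p gives 6.25p = 118.75, so p* = 19.
Substitute back: q* = 483.75 - 1.25(19) = 460.
After the shift, supply is qs = 297 + 5p.
Re-solving, 6.25p = 186.75 gives p = 29.88 and q = 446.4.
Δq = 446.4 - 460 = -13.6.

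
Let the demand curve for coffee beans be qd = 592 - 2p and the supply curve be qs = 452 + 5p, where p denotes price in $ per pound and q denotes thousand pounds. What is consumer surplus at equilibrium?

Consumer surplus = 76176

Set qd = qs: 592 - 2p = 452 + 5p, so 140 = 7p and p* = 20.
From the demand curve, q* = 592 - 2(20) = 552.
Demand choke price (qd = 0): p = 592/2 = 296. Consumer surplus = ½ × (296 - 20) × 552 = 76176.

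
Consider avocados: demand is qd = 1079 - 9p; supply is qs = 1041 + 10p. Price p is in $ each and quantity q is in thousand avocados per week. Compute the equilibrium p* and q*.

p* = 2, q* = 1061

At equilibrium qd = qs, so 1079 - 9p = 1041 + 10p; collecting terms, 38 = 19p and p* = 2.
Then q* = 1079 - 9(2) = 1061.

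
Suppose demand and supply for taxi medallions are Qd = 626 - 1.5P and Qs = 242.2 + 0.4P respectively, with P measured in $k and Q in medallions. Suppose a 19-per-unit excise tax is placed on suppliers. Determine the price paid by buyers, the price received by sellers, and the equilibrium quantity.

With a tax of 19 on suppliers, they supply based on the net price P_s = P_b - 19, so Qs = 234.6 + 0.4P_b.
Market clearing requires 626 - 1.5P_b = 234.6 + 0.4P_b; hence 391.4 = 1.9P_b and P_b = 206.
So P_s = 187 and the quantity traded is Q = 626 - 1.5(206) = 317.

P_b = 206, P_s = 187, Q = 317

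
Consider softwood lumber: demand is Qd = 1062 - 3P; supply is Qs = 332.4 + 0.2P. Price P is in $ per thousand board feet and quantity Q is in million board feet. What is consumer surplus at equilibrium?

Equating demand and supply, 1062 - 3P = 332.4 + 0.2P gives 3.2P = 729.6, so P* = 228.
From the demand curve, Q* = 1062 - 3(228) = 378.
Demand choke price (Qd = 0): P = 1062/3 = 354. Consumer surplus = ½ × (354 - 228) × 378 = 23814.

Consumer surplus = 23814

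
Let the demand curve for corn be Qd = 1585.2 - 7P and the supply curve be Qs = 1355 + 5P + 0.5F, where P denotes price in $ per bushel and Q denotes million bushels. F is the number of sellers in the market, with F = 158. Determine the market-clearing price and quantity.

With F = 158, supply is Qs = 1434 + 5P.
At equilibrium Qd = Qs, so 1585.2 - 7P = 1434 + 5P; collecting terms, 151.2 = 12P and P* = 12.6.
Substitute back: Q* = 1585.2 - 7(12.6) = 1497.

P* = 12.6, Q* = 1497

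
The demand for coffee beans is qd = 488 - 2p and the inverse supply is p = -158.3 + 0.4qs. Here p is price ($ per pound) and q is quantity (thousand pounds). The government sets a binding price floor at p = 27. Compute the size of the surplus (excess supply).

Surplus = 29.25

Solving each curve for q: qs = 395.75 + 2.5p.
Evaluating both curves at the floor price 27 gives qd = 434, qs = 463.25.
Surplus = qs - qd = 463.25 - 434 = 29.25.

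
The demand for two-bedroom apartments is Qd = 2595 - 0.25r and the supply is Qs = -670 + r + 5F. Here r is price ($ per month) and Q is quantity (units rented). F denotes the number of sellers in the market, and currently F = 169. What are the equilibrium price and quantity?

With F = 169, supply is Qs = 175 + r.
Set Qd = Qs: 2595 - 0.25r = 175 + r, so 2420 = 1.25r and r* = 1936.
Plugging r* into demand: Q* = 2595 - 0.25(1936) = 2111.

r* = 1936, Q* = 2111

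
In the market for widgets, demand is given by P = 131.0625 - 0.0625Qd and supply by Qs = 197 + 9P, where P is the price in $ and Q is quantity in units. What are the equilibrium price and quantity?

P* = 76, Q* = 881

Rewriting in direct form: Qd = 2097 - 16P.
Set Qd = Qs: 2097 - 16P = 197 + 9P, so 1900 = 25P and P* = 76.
From the demand curve, Q* = 2097 - 16(76) = 881.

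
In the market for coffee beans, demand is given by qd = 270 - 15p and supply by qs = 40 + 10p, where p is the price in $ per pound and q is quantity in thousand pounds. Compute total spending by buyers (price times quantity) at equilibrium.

At equilibrium qd = qs, so 270 - 15p = 40 + 10p; collecting terms, 230 = 25p and p* = 9.2.
Then q* = 270 - 15(9.2) = 132.
Total spending by buyers = p* × q* = 9.2 × 132 = 1214.4.

Total spending by buyers = 1214.4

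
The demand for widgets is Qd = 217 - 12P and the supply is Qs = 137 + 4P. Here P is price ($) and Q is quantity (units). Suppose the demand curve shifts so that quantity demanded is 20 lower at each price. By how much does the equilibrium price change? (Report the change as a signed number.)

At equilibrium Qd = Qs, so 217 - 12P = 137 + 4P; collecting terms, 80 = 16P and P* = 5.
Substitute back: Q* = 217 - 12(5) = 157.
After the shift, demand is Qd = 197 - 12P.
Re-solving, 16P = 60 gives P = 3.75 and Q = 152.
ΔP = 3.75 - 5 = -1.25.

ΔP = -1.25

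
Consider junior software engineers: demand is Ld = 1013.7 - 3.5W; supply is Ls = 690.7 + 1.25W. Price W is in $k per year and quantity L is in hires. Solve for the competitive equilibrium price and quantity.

Set Ld = Ls: 1013.7 - 3.5W = 690.7 + 1.25W, so 323 = 4.75W and W* = 68.
Substitute back: L* = 1013.7 - 3.5(68) = 775.7.

W* = 68, L* = 775.7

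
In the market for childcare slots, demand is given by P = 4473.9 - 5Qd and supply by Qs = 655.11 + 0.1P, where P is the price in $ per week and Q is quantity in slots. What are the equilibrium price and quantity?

P* = 798.9, Q* = 735

Rewriting in direct form: Qd = 894.78 - 0.2P.
Set Qd = Qs: 894.78 - 0.2P = 655.11 + 0.1P, so 239.67 = 0.3P and P* = 798.9.
From the demand curve, Q* = 894.78 - 0.2(798.9) = 735.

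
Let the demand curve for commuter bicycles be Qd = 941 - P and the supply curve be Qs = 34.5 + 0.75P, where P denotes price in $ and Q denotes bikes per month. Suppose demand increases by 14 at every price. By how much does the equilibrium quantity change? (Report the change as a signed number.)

Set Qd = Qs: 941 - P = 34.5 + 0.75P, so 906.5 = 1.75P and P* = 518.
From the demand curve, Q* = 941 - 518 = 423.
After the shift, demand is Qd = 955 - P.
Re-solving, 1.75P = 920.5 gives P = 526 and Q = 429.
ΔQ = 429 - 423 = 6.

ΔQ = 6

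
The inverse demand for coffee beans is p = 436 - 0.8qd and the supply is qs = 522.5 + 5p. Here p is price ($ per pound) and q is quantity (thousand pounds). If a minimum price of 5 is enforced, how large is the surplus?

Solving each curve for q: qd = 545 - 1.25p.
Evaluating both curves at the floor price 5 gives qd = 538.75, qs = 547.5.
Surplus = qs - qd = 547.5 - 538.75 = 8.75.

Surplus = 8.75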